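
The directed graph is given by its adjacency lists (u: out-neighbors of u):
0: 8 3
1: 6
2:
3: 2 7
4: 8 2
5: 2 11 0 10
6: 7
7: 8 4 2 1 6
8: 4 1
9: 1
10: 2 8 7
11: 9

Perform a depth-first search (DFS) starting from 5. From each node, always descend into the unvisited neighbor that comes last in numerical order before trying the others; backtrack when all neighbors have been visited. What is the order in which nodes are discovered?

Visit 5
5 → 11
11 → 9
9 → 1
1 → 6
6 → 7
7 → 8
8 → 4
4 → 2
5 → 10
5 → 0
0 → 3

5 -> 11 -> 9 -> 1 -> 6 -> 7 -> 8 -> 4 -> 2 -> 10 -> 0 -> 3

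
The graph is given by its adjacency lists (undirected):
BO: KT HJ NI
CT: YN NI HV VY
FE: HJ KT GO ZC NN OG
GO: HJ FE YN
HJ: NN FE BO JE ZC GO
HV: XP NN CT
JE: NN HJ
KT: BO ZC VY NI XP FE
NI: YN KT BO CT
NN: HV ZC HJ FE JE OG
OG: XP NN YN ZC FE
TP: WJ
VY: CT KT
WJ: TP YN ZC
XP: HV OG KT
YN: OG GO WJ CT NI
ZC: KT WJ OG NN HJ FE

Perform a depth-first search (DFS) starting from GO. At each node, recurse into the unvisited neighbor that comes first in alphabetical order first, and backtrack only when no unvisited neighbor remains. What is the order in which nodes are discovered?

GO, FE, HJ, BO, KT, NI, CT, HV, NN, JE, OG, XP, YN, WJ, TP, ZC, VY

Visit GO
GO → FE
FE → HJ
HJ → BO
BO → KT
KT → NI
NI → CT
CT → HV
HV → NN
NN → JE
NN → OG
OG → XP
OG → YN
YN → WJ
WJ → TP
WJ → ZC
CT → VY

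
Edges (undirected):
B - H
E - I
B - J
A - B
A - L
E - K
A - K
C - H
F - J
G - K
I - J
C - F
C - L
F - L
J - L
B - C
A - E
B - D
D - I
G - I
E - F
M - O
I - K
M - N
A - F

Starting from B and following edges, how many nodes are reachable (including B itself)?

12

BFS from B visits: B, J, H, D, C, A, L, I, F, K, E, G
Reachable nodes: 12 of 15 total.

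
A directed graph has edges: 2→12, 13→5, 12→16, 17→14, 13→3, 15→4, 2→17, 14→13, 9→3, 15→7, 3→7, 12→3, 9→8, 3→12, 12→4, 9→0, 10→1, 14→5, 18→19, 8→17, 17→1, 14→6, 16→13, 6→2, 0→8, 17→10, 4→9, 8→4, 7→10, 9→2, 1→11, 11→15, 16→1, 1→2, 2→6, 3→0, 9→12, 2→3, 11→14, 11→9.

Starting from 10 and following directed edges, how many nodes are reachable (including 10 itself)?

18

BFS from 10 visits: 10, 1, 2, 11, 3, 6, 12, 17, 9, 14, 15, 0, 7, 4, 16, 8, 5, 13
Reachable nodes: 18 of 20 total.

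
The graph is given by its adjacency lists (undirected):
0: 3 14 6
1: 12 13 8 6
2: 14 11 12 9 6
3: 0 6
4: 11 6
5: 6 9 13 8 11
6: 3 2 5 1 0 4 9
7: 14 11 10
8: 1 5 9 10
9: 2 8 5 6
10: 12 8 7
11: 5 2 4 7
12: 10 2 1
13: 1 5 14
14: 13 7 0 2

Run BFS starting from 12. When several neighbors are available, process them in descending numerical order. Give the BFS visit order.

12, 10, 2, 1, 8, 7, 14, 11, 9, 6, 13, 5, 0, 4, 3

Visit 12; enqueue 10, 2, 1 → queue [10, 2, 1]
Visit 10; enqueue 8, 7 → queue [2, 1, 8, 7]
Visit 2; enqueue 14, 11, 9, 6 → queue [1, 8, 7, 14, 11, 9, 6]
Visit 1; enqueue 13 → queue [8, 7, 14, 11, 9, 6, 13]
Visit 8; enqueue 5 → queue [7, 14, 11, 9, 6, 13, 5]
Visit 7 → queue [14, 11, 9, 6, 13, 5]
Visit 14; enqueue 0 → queue [11, 9, 6, 13, 5, 0]
Visit 11; enqueue 4 → queue [9, 6, 13, 5, 0, 4]
Visit 9 → queue [6, 13, 5, 0, 4]
Visit 6; enqueue 3 → queue [13, 5, 0, 4, 3]
Visit 13 → queue [5, 0, 4, 3]
Visit 5 → queue [0, 4, 3]
Visit 0 → queue [4, 3]
Visit 4 → queue [3]
Visit 3 → queue []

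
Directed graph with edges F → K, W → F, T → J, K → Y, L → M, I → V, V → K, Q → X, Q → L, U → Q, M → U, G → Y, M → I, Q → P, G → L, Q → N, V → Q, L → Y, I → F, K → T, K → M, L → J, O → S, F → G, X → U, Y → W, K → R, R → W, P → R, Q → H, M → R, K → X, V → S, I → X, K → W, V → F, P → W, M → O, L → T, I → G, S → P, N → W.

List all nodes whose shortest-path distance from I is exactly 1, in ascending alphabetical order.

Level 0: I
Level 1: F, G, V, X
Level 2: K, L, Q, S, U, Y
Level 3: H, J, M, N, P, R, T, W
Level 4: O

F, G, V, X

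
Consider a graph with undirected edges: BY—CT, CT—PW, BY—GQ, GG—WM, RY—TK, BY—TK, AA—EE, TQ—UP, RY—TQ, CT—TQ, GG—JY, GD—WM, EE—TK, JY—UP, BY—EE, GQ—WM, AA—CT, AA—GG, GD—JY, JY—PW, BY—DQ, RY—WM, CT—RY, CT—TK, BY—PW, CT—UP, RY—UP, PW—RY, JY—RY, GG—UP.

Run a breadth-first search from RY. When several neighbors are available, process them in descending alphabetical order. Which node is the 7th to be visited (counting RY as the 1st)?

JY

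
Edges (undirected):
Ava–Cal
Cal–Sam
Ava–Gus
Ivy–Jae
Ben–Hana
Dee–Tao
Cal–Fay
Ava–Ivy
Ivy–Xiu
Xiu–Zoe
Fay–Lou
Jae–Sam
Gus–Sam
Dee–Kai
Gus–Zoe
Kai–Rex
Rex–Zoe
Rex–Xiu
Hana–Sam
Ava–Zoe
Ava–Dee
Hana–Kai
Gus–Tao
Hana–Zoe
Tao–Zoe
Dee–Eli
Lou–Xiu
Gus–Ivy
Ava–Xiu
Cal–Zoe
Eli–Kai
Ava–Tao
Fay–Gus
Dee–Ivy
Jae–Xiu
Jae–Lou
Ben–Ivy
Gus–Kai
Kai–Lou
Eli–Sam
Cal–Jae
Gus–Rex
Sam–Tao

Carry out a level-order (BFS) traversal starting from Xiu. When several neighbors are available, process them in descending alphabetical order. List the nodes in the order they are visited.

Xiu Zoe Rex Lou Jae Ivy Ava Tao Hana Gus Cal Kai Fay Sam Dee Ben Eli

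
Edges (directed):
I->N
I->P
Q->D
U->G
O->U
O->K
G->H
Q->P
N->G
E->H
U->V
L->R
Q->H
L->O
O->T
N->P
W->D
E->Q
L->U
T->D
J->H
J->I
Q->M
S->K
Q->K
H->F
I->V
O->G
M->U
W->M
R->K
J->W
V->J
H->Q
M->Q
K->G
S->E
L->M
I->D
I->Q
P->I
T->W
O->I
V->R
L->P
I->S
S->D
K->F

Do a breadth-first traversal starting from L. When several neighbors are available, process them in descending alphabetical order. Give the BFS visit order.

L -> U -> R -> P -> O -> M -> V -> G -> K -> I -> T -> Q -> J -> H -> F -> S -> N -> D -> W -> E

Visit L; enqueue U, R, P, O, M → queue [U, R, P, O, M]
Visit U; enqueue V, G → queue [R, P, O, M, V, G]
Visit R; enqueue K → queue [P, O, M, V, G, K]
Visit P; enqueue I → queue [O, M, V, G, K, I]
Visit O; enqueue T → queue [M, V, G, K, I, T]
Visit M; enqueue Q → queue [V, G, K, I, T, Q]
Visit V; enqueue J → queue [G, K, I, T, Q, J]
Visit G; enqueue H → queue [K, I, T, Q, J, H]
Visit K; enqueue F → queue [I, T, Q, J, H, F]
Visit I; enqueue S, N, D → queue [T, Q, J, H, F, S, N, D]
Visit T; enqueue W → queue [Q, J, H, F, S, N, D, W]
Visit Q → queue [J, H, F, S, N, D, W]
Visit J → queue [H, F, S, N, D, W]
Visit H → queue [F, S, N, D, W]
Visit F → queue [S, N, D, W]
Visit S; enqueue E → queue [N, D, W, E]
Visit N → queue [D, W, E]
Visit D → queue [W, E]
Visit W → queue [E]
Visit E → queue []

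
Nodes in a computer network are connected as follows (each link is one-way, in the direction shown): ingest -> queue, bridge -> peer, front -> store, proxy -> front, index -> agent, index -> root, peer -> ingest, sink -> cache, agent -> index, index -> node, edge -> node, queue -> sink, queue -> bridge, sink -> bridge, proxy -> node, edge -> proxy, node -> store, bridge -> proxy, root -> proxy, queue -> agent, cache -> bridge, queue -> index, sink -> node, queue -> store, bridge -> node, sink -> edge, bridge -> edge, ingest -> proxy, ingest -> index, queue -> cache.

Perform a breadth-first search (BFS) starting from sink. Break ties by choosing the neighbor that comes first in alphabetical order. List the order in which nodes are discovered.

sink, bridge, cache, edge, node, peer, proxy, store, ingest, front, index, queue, agent, root

Visit sink; enqueue bridge, cache, edge, node → queue [bridge, cache, edge, node]
Visit bridge; enqueue peer, proxy → queue [cache, edge, node, peer, proxy]
Visit cache → queue [edge, node, peer, proxy]
Visit edge → queue [node, peer, proxy]
Visit node; enqueue store → queue [peer, proxy, store]
Visit peer; enqueue ingest → queue [proxy, store, ingest]
Visit proxy; enqueue front → queue [store, ingest, front]
Visit store → queue [ingest, front]
Visit ingest; enqueue index, queue → queue [front, index, queue]
Visit front → queue [index, queue]
Visit index; enqueue agent, root → queue [queue, agent, root]
Visit queue → queue [agent, root]
Visit agent → queue [root]
Visit root → queue []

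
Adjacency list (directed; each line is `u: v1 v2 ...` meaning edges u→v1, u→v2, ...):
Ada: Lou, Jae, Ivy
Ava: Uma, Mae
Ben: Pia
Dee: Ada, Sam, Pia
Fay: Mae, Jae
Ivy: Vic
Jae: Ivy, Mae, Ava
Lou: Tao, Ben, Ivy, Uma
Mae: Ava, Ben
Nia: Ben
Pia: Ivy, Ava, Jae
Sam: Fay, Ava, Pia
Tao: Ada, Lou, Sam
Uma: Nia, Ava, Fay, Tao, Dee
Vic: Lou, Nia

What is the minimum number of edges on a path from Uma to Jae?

2

Level 0: Uma
Level 1: Ava, Dee, Fay, Nia, Tao
Level 2: Ada, Ben, Jae, Lou, Mae, Pia, Sam
Level 3: Ivy
Level 4: Vic
Jae first appears at level 2.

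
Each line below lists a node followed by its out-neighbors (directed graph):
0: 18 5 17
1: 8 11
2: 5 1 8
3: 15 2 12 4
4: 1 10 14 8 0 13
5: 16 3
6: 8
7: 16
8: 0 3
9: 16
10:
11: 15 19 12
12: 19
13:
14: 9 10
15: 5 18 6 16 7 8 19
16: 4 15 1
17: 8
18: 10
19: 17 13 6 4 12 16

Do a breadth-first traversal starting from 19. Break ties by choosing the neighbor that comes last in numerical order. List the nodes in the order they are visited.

Visit 19; enqueue 17, 16, 13, 12, 6, 4 → queue [17, 16, 13, 12, 6, 4]
Visit 17; enqueue 8 → queue [16, 13, 12, 6, 4, 8]
Visit 16; enqueue 15, 1 → queue [13, 12, 6, 4, 8, 15, 1]
Visit 13 → queue [12, 6, 4, 8, 15, 1]
Visit 12 → queue [6, 4, 8, 15, 1]
Visit 6 → queue [4, 8, 15, 1]
Visit 4; enqueue 14, 10, 0 → queue [8, 15, 1, 14, 10, 0]
Visit 8; enqueue 3 → queue [15, 1, 14, 10, 0, 3]
Visit 15; enqueue 18, 7, 5 → queue [1, 14, 10, 0, 3, 18, 7, 5]
Visit 1; enqueue 11 → queue [14, 10, 0, 3, 18, 7, 5, 11]
Visit 14; enqueue 9 → queue [10, 0, 3, 18, 7, 5, 11, 9]
Visit 10 → queue [0, 3, 18, 7, 5, 11, 9]
Visit 0 → queue [3, 18, 7, 5, 11, 9]
Visit 3; enqueue 2 → queue [18, 7, 5, 11, 9, 2]
Visit 18 → queue [7, 5, 11, 9, 2]
Visit 7 → queue [5, 11, 9, 2]
Visit 5 → queue [11, 9, 2]
Visit 11 → queue [9, 2]
Visit 9 → queue [2]
Visit 2 → queue []

19 -> 17 -> 16 -> 13 -> 12 -> 6 -> 4 -> 8 -> 15 -> 1 -> 14 -> 10 -> 0 -> 3 -> 18 -> 7 -> 5 -> 11 -> 9 -> 2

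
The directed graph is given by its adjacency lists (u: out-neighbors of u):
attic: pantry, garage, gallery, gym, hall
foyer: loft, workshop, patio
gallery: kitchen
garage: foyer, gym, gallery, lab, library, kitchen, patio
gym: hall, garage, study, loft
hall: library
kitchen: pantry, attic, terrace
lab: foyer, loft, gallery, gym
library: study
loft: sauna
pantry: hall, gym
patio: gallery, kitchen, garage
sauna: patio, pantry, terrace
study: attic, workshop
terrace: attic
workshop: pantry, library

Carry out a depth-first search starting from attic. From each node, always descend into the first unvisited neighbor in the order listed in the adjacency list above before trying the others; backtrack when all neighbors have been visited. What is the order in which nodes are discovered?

attic pantry hall library study workshop gym garage foyer loft sauna patio gallery kitchen terrace lab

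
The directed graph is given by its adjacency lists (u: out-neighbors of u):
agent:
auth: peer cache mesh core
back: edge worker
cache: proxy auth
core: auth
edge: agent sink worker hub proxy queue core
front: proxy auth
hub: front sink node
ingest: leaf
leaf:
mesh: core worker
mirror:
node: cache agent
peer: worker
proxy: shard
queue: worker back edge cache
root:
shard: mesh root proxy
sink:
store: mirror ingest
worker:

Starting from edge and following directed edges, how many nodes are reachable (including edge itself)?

17

BFS from edge visits: edge, agent, core, hub, proxy, queue, sink, worker, auth, front, node, shard, back, cache, mesh, peer, root
Reachable nodes: 17 of 21 total.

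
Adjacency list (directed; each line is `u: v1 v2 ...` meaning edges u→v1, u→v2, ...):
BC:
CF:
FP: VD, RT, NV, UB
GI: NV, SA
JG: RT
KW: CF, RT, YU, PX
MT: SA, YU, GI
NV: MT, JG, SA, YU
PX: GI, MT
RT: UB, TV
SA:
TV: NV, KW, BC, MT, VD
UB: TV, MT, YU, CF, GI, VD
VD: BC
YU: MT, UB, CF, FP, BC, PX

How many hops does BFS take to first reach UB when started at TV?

3

Level 0: TV
Level 1: BC, KW, MT, NV, VD
Level 2: CF, GI, JG, PX, RT, SA, YU
Level 3: FP, UB
UB first appears at level 3.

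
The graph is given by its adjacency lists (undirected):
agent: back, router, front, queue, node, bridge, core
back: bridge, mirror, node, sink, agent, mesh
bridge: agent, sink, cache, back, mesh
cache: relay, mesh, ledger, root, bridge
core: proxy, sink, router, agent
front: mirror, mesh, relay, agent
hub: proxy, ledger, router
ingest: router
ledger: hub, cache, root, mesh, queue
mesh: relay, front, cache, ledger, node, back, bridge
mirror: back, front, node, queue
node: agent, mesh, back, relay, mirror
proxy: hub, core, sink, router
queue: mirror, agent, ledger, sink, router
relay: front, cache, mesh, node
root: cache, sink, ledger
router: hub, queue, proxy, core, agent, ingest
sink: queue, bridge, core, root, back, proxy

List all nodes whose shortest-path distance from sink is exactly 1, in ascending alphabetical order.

Level 0: sink
Level 1: back, bridge, core, proxy, queue, root
Level 2: agent, cache, hub, ledger, mesh, mirror, node, router
Level 3: front, ingest, relay

back, bridge, core, proxy, queue, root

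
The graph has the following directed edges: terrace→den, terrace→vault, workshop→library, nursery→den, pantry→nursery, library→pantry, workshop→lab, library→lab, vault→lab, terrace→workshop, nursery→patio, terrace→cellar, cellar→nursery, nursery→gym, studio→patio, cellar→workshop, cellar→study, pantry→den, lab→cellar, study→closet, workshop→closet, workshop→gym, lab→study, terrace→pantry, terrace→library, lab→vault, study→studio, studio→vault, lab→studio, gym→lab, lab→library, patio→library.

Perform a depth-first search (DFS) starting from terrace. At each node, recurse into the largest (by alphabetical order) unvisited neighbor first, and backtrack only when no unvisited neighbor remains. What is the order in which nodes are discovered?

terrace, workshop, library, pantry, nursery, patio, gym, lab, vault, study, studio, closet, cellar, den

Visit terrace
terrace → workshop
workshop → library
library → pantry
pantry → nursery
nursery → patio
nursery → gym
gym → lab
lab → vault
lab → study
study → studio
study → closet
lab → cellar
nursery → den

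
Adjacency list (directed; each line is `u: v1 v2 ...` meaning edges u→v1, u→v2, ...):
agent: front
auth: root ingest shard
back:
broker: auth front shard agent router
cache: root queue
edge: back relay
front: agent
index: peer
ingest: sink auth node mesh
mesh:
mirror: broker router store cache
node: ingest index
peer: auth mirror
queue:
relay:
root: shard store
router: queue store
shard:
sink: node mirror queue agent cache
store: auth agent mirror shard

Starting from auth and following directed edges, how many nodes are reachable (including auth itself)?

17

BFS from auth visits: auth, ingest, root, shard, mesh, node, sink, store, index, agent, cache, mirror, queue, peer, front, broker, router
Reachable nodes: 17 of 20 total.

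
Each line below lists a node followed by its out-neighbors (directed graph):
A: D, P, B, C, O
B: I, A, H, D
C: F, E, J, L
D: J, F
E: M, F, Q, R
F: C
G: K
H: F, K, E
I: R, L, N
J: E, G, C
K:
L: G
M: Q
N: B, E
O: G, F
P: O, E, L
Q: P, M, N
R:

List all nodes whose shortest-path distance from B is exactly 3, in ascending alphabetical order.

G, M, Q

Level 0: B
Level 1: A, D, H, I
Level 2: C, E, F, J, K, L, N, O, P, R
Level 3: G, M, Q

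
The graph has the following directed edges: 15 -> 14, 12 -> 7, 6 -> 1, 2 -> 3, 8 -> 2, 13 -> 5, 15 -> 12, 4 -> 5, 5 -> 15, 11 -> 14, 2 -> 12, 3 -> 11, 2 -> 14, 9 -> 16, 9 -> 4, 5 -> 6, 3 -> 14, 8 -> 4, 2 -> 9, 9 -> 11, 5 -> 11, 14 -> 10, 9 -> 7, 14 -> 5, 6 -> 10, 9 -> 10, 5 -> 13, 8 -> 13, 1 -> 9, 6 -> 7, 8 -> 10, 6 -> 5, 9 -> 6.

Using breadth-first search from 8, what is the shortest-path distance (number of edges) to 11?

3

Level 0: 8
Level 1: 2, 4, 10, 13
Level 2: 3, 5, 9, 12, 14
Level 3: 6, 7, 11, 15, 16
Level 4: 1
11 first appears at level 3.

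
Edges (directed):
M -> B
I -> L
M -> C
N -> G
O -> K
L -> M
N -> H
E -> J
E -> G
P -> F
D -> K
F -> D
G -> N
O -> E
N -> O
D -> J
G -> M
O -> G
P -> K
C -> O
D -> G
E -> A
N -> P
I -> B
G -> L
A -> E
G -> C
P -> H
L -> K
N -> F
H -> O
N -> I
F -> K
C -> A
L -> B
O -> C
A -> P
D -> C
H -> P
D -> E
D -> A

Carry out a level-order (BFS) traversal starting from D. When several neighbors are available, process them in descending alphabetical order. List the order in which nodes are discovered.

Visit D; enqueue K, J, G, E, C, A → queue [K, J, G, E, C, A]
Visit K → queue [J, G, E, C, A]
Visit J → queue [G, E, C, A]
Visit G; enqueue N, M, L → queue [E, C, A, N, M, L]
Visit E → queue [C, A, N, M, L]
Visit C; enqueue O → queue [A, N, M, L, O]
Visit A; enqueue P → queue [N, M, L, O, P]
Visit N; enqueue I, H, F → queue [M, L, O, P, I, H, F]
Visit M; enqueue B → queue [L, O, P, I, H, F, B]
Visit L → queue [O, P, I, H, F, B]
Visit O → queue [P, I, H, F, B]
Visit P → queue [I, H, F, B]
Visit I → queue [H, F, B]
Visit H → queue [F, B]
Visit F → queue [B]
Visit B → queue []

D → K → J → G → E → C → A → N → M → L → O → P → I → H → F → B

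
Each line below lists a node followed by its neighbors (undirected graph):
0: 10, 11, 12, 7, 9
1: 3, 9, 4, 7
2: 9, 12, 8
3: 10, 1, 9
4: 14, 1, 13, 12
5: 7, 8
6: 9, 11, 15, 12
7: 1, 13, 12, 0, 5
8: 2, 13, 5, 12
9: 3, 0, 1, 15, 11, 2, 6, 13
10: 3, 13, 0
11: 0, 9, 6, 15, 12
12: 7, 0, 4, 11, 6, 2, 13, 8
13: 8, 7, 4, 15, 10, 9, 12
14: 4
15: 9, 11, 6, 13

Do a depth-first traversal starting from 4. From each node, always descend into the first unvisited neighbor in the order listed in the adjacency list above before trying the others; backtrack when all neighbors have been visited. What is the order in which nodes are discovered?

4 → 14 → 1 → 3 → 10 → 13 → 8 → 2 → 9 → 0 → 11 → 6 → 15 → 12 → 7 → 5

Visit 4
4 → 14
4 → 1
1 → 3
3 → 10
10 → 13
13 → 8
8 → 2
2 → 9
9 → 0
0 → 11
11 → 6
6 → 15
6 → 12
12 → 7
7 → 5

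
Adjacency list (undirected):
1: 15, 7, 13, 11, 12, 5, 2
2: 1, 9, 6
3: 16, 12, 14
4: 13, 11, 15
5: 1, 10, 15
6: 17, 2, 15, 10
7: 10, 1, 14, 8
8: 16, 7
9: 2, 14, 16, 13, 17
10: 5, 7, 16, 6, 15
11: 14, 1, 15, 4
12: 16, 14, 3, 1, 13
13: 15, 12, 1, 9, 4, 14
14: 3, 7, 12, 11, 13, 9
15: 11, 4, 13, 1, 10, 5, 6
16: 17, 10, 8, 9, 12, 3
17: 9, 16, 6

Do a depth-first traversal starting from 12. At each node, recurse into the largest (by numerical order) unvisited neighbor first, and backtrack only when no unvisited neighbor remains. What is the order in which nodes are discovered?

Visit 12
12 → 16
16 → 17
17 → 9
9 → 14
14 → 13
13 → 15
15 → 11
11 → 4
11 → 1
1 → 7
7 → 10
10 → 6
6 → 2
10 → 5
7 → 8
14 → 3

12 16 17 9 14 13 15 11 4 1 7 10 6 2 5 8 3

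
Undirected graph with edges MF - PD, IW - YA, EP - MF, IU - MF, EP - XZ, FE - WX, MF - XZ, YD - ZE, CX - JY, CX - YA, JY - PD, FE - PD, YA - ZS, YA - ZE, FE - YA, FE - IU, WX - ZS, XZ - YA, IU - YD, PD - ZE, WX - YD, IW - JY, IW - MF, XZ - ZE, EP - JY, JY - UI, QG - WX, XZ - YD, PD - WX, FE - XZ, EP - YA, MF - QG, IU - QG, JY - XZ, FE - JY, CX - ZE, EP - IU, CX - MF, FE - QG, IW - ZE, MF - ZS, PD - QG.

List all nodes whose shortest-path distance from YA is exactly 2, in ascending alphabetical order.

IU, JY, MF, PD, QG, WX, YD

Level 0: YA
Level 1: CX, EP, FE, IW, XZ, ZE, ZS
Level 2: IU, JY, MF, PD, QG, WX, YD
Level 3: UI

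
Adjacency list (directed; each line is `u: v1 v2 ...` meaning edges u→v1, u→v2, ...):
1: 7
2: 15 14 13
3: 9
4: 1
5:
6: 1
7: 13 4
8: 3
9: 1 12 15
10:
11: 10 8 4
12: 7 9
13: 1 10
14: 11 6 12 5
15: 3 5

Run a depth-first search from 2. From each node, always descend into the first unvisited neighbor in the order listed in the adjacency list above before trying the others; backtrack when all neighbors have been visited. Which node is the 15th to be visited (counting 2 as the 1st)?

6

Visit 2
2 → 15
15 → 3
3 → 9
9 → 1
1 → 7
7 → 13
13 → 10
7 → 4
9 → 12
15 → 5
2 → 14
14 → 11
11 → 8
14 → 6

Visit order: 2, 15, 3, 9, 1, 7, 13, 10, 4, 12, 5, 14, 11, 8, 6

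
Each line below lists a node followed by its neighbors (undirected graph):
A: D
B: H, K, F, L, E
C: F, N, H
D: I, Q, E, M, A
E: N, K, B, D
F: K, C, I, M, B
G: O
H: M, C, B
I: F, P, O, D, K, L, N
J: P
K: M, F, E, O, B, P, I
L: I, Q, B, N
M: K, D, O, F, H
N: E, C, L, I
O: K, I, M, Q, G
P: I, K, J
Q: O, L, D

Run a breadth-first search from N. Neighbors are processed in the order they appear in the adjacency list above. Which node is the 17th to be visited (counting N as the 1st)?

G

Visit N; enqueue E, C, L, I → queue [E, C, L, I]
Visit E; enqueue K, B, D → queue [C, L, I, K, B, D]
Visit C; enqueue F, H → queue [L, I, K, B, D, F, H]
Visit L; enqueue Q → queue [I, K, B, D, F, H, Q]
Visit I; enqueue P, O → queue [K, B, D, F, H, Q, P, O]
Visit K; enqueue M → queue [B, D, F, H, Q, P, O, M]
Visit B → queue [D, F, H, Q, P, O, M]
Visit D; enqueue A → queue [F, H, Q, P, O, M, A]
Visit F → queue [H, Q, P, O, M, A]
Visit H → queue [Q, P, O, M, A]
Visit Q → queue [P, O, M, A]
Visit P; enqueue J → queue [O, M, A, J]
Visit O; enqueue G → queue [M, A, J, G]
Visit M → queue [A, J, G]
Visit A → queue [J, G]
Visit J → queue [G]
Visit G → queue []

Visit order: N, E, C, L, I, K, B, D, F, H, Q, P, O, M, A, J, G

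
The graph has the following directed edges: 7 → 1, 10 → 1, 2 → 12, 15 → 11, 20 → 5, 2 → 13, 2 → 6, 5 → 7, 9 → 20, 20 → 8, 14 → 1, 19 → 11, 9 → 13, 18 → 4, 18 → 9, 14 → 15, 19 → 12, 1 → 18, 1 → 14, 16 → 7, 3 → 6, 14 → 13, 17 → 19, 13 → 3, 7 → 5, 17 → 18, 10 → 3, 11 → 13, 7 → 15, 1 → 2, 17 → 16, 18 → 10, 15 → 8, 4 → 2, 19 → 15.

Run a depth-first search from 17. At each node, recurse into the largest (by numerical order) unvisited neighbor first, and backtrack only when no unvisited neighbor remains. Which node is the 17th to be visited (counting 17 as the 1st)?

5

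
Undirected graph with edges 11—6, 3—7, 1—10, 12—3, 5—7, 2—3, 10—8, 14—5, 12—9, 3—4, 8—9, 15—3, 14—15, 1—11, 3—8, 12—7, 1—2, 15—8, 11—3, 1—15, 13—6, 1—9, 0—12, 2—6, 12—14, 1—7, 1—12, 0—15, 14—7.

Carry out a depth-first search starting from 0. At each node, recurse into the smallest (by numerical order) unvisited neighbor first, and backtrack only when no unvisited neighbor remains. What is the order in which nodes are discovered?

0, 12, 1, 2, 3, 4, 7, 5, 14, 15, 8, 9, 10, 11, 6, 13

Visit 0
0 → 12
12 → 1
1 → 2
2 → 3
3 → 4
3 → 7
7 → 5
5 → 14
14 → 15
15 → 8
8 → 9
8 → 10
3 → 11
11 → 6
6 → 13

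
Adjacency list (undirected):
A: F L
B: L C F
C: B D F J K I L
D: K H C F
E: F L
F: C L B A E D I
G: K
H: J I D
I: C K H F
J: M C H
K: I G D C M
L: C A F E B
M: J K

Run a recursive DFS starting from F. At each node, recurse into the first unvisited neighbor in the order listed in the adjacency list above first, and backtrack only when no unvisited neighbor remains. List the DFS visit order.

F -> C -> B -> L -> A -> E -> D -> K -> I -> H -> J -> M -> G

Visit F
F → C
C → B
B → L
L → A
L → E
C → D
D → K
K → I
I → H
H → J
J → M
K → G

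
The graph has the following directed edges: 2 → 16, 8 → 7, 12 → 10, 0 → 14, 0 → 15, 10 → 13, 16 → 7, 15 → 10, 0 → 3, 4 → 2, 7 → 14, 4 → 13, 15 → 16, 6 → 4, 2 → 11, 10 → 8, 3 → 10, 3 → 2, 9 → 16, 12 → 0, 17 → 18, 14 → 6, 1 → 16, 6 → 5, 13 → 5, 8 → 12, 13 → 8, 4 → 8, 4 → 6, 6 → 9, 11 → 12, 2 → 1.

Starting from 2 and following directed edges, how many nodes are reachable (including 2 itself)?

17

BFS from 2 visits: 2, 16, 11, 1, 7, 12, 14, 10, 0, 6, 13, 8, 15, 3, 9, 5, 4
Reachable nodes: 17 of 19 total.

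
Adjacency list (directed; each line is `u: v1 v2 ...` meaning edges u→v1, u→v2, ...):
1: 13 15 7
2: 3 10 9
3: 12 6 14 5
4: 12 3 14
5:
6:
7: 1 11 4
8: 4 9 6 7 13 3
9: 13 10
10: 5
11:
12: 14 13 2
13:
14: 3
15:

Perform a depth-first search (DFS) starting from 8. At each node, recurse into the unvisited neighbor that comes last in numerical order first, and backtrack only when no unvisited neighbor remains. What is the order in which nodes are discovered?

8 → 13 → 9 → 10 → 5 → 7 → 11 → 4 → 14 → 3 → 12 → 2 → 6 → 1 → 15

Visit 8
8 → 13
8 → 9
9 → 10
10 → 5
8 → 7
7 → 11
7 → 4
4 → 14
14 → 3
3 → 12
12 → 2
3 → 6
7 → 1
1 → 15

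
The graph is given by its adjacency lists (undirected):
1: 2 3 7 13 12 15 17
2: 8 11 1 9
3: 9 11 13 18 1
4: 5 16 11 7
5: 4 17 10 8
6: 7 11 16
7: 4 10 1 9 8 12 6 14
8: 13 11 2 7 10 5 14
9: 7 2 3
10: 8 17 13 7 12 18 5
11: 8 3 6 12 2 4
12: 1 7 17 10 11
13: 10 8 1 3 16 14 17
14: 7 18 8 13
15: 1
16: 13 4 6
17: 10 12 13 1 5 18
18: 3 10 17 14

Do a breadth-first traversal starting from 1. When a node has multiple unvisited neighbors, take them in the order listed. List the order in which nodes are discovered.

1 -> 2 -> 3 -> 7 -> 13 -> 12 -> 15 -> 17 -> 8 -> 11 -> 9 -> 18 -> 4 -> 10 -> 6 -> 14 -> 16 -> 5

Visit 1; enqueue 2, 3, 7, 13, 12, 15, 17 → queue [2, 3, 7, 13, 12, 15, 17]
Visit 2; enqueue 8, 11, 9 → queue [3, 7, 13, 12, 15, 17, 8, 11, 9]
Visit 3; enqueue 18 → queue [7, 13, 12, 15, 17, 8, 11, 9, 18]
Visit 7; enqueue 4, 10, 6, 14 → queue [13, 12, 15, 17, 8, 11, 9, 18, 4, 10, 6, 14]
Visit 13; enqueue 16 → queue [12, 15, 17, 8, 11, 9, 18, 4, 10, 6, 14, 16]
Visit 12 → queue [15, 17, 8, 11, 9, 18, 4, 10, 6, 14, 16]
Visit 15 → queue [17, 8, 11, 9, 18, 4, 10, 6, 14, 16]
Visit 17; enqueue 5 → queue [8, 11, 9, 18, 4, 10, 6, 14, 16, 5]
Visit 8 → queue [11, 9, 18, 4, 10, 6, 14, 16, 5]
Visit 11 → queue [9, 18, 4, 10, 6, 14, 16, 5]
Visit 9 → queue [18, 4, 10, 6, 14, 16, 5]
Visit 18 → queue [4, 10, 6, 14, 16, 5]
Visit 4 → queue [10, 6, 14, 16, 5]
Visit 10 → queue [6, 14, 16, 5]
Visit 6 → queue [14, 16, 5]
Visit 14 → queue [16, 5]
Visit 16 → queue [5]
Visit 5 → queue []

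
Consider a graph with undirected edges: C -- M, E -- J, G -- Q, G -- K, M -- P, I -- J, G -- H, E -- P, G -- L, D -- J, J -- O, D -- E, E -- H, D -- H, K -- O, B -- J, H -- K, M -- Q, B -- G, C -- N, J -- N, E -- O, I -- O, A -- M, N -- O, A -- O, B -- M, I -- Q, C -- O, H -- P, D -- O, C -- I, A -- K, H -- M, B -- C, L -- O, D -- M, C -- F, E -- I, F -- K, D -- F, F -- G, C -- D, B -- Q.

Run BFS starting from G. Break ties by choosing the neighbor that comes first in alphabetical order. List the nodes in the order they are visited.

G B F H K L Q C J M D E P A O I N

Visit G; enqueue B, F, H, K, L, Q → queue [B, F, H, K, L, Q]
Visit B; enqueue C, J, M → queue [F, H, K, L, Q, C, J, M]
Visit F; enqueue D → queue [H, K, L, Q, C, J, M, D]
Visit H; enqueue E, P → queue [K, L, Q, C, J, M, D, E, P]
Visit K; enqueue A, O → queue [L, Q, C, J, M, D, E, P, A, O]
Visit L → queue [Q, C, J, M, D, E, P, A, O]
Visit Q; enqueue I → queue [C, J, M, D, E, P, A, O, I]
Visit C; enqueue N → queue [J, M, D, E, P, A, O, I, N]
Visit J → queue [M, D, E, P, A, O, I, N]
Visit M → queue [D, E, P, A, O, I, N]
Visit D → queue [E, P, A, O, I, N]
Visit E → queue [P, A, O, I, N]
Visit P → queue [A, O, I, N]
Visit A → queue [O, I, N]
Visit O → queue [I, N]
Visit I → queue [N]
Visit N → queue []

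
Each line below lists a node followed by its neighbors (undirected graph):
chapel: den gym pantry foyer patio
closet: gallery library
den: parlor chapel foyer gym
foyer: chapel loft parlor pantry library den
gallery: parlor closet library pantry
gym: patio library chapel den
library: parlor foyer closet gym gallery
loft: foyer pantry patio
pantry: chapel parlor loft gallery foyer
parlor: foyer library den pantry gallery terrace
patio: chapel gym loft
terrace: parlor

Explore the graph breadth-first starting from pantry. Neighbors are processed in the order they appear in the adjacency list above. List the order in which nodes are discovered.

pantry chapel parlor loft gallery foyer den gym patio library terrace closet

Visit pantry; enqueue chapel, parlor, loft, gallery, foyer → queue [chapel, parlor, loft, gallery, foyer]
Visit chapel; enqueue den, gym, patio → queue [parlor, loft, gallery, foyer, den, gym, patio]
Visit parlor; enqueue library, terrace → queue [loft, gallery, foyer, den, gym, patio, library, terrace]
Visit loft → queue [gallery, foyer, den, gym, patio, library, terrace]
Visit gallery; enqueue closet → queue [foyer, den, gym, patio, library, terrace, closet]
Visit foyer → queue [den, gym, patio, library, terrace, closet]
Visit den → queue [gym, patio, library, terrace, closet]
Visit gym → queue [patio, library, terrace, closet]
Visit patio → queue [library, terrace, closet]
Visit library → queue [terrace, closet]
Visit terrace → queue [closet]
Visit closet → queue []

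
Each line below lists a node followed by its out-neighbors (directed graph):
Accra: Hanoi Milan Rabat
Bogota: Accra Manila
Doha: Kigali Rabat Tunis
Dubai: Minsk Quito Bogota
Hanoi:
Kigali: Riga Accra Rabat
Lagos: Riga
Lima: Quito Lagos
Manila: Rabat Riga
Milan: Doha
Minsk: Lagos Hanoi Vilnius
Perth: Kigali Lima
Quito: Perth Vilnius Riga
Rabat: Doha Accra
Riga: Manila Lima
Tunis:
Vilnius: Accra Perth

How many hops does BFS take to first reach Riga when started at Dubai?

2

Level 0: Dubai
Level 1: Bogota, Minsk, Quito
Level 2: Accra, Hanoi, Lagos, Manila, Perth, Riga, Vilnius
Level 3: Kigali, Lima, Milan, Rabat
Level 4: Doha
Level 5: Tunis
Riga first appears at level 2.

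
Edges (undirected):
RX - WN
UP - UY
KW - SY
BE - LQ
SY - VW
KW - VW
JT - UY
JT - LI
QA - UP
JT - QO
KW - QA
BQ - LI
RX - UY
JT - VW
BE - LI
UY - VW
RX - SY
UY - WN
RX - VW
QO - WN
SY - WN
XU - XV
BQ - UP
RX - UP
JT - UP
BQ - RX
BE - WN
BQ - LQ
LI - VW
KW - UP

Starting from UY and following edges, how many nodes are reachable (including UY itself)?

14

BFS from UY visits: UY, JT, RX, UP, VW, WN, LI, QO, BQ, SY, KW, QA, BE, LQ
Reachable nodes: 14 of 16 total.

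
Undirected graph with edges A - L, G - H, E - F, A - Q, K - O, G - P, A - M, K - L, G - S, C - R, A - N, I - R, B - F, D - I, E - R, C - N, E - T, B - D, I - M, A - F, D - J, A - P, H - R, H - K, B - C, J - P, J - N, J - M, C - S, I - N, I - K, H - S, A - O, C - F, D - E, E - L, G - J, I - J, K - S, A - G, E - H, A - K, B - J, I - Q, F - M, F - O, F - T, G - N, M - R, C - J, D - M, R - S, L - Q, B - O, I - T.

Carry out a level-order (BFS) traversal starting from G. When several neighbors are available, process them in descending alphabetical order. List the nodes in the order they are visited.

Visit G; enqueue S, P, N, J, H, A → queue [S, P, N, J, H, A]
Visit S; enqueue R, K, C → queue [P, N, J, H, A, R, K, C]
Visit P → queue [N, J, H, A, R, K, C]
Visit N; enqueue I → queue [J, H, A, R, K, C, I]
Visit J; enqueue M, D, B → queue [H, A, R, K, C, I, M, D, B]
Visit H; enqueue E → queue [A, R, K, C, I, M, D, B, E]
Visit A; enqueue Q, O, L, F → queue [R, K, C, I, M, D, B, E, Q, O, L, F]
Visit R → queue [K, C, I, M, D, B, E, Q, O, L, F]
Visit K → queue [C, I, M, D, B, E, Q, O, L, F]
Visit C → queue [I, M, D, B, E, Q, O, L, F]
Visit I; enqueue T → queue [M, D, B, E, Q, O, L, F, T]
Visit M → queue [D, B, E, Q, O, L, F, T]
Visit D → queue [B, E, Q, O, L, F, T]
Visit B → queue [E, Q, O, L, F, T]
Visit E → queue [Q, O, L, F, T]
Visit Q → queue [O, L, F, T]
Visit O → queue [L, F, T]
Visit L → queue [F, T]
Visit F → queue [T]
Visit T → queue []

G → S → P → N → J → H → A → R → K → C → I → M → D → B → E → Q → O → L → F → T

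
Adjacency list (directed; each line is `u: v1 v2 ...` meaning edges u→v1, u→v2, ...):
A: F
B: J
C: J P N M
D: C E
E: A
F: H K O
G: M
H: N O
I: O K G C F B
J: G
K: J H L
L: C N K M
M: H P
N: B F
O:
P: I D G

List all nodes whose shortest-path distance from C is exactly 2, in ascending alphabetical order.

B, D, F, G, H, I

Level 0: C
Level 1: J, M, N, P
Level 2: B, D, F, G, H, I
Level 3: E, K, O
Level 4: A, L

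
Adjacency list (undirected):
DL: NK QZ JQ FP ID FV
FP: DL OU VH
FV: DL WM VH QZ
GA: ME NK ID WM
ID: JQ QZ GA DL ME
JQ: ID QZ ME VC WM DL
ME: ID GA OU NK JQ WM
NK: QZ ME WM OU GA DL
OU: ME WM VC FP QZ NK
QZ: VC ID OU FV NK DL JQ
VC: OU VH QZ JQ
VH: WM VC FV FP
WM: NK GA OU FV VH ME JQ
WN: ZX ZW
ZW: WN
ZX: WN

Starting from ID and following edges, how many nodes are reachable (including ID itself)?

13

BFS from ID visits: ID, QZ, ME, JQ, GA, DL, VC, OU, NK, FV, WM, FP, VH
Reachable nodes: 13 of 16 total.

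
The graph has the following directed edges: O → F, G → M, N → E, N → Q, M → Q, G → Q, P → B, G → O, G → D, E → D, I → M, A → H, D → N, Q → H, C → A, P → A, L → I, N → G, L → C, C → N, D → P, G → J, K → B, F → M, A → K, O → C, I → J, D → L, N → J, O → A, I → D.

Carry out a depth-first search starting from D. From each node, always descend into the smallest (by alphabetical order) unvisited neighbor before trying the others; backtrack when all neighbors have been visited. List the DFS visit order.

Visit D
D → L
L → C
C → A
A → H
A → K
K → B
C → N
N → E
N → G
G → J
G → M
M → Q
G → O
O → F
L → I
D → P

D L C A H K B N E G J M Q O F I P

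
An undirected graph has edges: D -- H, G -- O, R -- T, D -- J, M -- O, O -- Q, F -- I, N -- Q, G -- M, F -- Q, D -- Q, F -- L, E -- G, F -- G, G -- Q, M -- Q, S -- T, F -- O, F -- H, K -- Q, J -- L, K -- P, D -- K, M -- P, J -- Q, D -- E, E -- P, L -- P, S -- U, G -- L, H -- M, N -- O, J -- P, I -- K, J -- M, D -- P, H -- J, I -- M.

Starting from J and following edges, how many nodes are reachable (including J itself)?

BFS from J visits: J, D, H, L, M, P, Q, E, K, F, G, I, O, N
Reachable nodes: 14 of 18 total.

14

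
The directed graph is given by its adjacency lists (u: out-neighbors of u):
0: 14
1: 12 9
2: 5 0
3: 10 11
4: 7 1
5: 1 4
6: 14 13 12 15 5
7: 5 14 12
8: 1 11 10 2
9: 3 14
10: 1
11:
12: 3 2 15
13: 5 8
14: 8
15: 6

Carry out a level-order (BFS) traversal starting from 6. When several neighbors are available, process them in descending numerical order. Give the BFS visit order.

Visit 6; enqueue 15, 14, 13, 12, 5 → queue [15, 14, 13, 12, 5]
Visit 15 → queue [14, 13, 12, 5]
Visit 14; enqueue 8 → queue [13, 12, 5, 8]
Visit 13 → queue [12, 5, 8]
Visit 12; enqueue 3, 2 → queue [5, 8, 3, 2]
Visit 5; enqueue 4, 1 → queue [8, 3, 2, 4, 1]
Visit 8; enqueue 11, 10 → queue [3, 2, 4, 1, 11, 10]
Visit 3 → queue [2, 4, 1, 11, 10]
Visit 2; enqueue 0 → queue [4, 1, 11, 10, 0]
Visit 4; enqueue 7 → queue [1, 11, 10, 0, 7]
Visit 1; enqueue 9 → queue [11, 10, 0, 7, 9]
Visit 11 → queue [10, 0, 7, 9]
Visit 10 → queue [0, 7, 9]
Visit 0 → queue [7, 9]
Visit 7 → queue [9]
Visit 9 → queue []

6, 15, 14, 13, 12, 5, 8, 3, 2, 4, 1, 11, 10, 0, 7, 9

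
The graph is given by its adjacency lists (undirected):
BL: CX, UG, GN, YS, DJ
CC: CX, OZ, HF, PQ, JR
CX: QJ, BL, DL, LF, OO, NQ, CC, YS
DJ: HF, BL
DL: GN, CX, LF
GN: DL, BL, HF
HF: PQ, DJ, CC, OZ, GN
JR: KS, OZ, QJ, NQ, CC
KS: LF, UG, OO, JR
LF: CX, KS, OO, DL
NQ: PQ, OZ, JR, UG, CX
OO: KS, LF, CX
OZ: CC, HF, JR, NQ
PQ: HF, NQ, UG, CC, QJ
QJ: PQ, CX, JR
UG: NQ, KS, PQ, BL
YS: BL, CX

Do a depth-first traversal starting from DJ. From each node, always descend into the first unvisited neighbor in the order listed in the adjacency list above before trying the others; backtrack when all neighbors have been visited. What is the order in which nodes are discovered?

DJ, HF, PQ, NQ, OZ, CC, CX, QJ, JR, KS, LF, OO, DL, GN, BL, UG, YS

Visit DJ
DJ → HF
HF → PQ
PQ → NQ
NQ → OZ
OZ → CC
CC → CX
CX → QJ
QJ → JR
JR → KS
KS → LF
LF → OO
LF → DL
DL → GN
GN → BL
BL → UG
BL → YS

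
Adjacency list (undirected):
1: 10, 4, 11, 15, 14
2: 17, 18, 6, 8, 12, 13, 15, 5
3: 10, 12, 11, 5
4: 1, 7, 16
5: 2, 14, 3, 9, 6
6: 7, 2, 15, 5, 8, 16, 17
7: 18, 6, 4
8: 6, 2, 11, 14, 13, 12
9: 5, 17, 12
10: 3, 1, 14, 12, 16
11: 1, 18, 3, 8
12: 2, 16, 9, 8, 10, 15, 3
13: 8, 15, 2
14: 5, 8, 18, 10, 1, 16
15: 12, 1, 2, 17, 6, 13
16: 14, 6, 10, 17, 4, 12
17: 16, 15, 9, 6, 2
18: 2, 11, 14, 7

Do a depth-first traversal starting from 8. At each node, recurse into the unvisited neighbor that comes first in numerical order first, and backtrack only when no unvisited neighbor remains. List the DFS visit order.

8 2 5 3 10 1 4 7 6 15 12 9 17 16 14 18 11 13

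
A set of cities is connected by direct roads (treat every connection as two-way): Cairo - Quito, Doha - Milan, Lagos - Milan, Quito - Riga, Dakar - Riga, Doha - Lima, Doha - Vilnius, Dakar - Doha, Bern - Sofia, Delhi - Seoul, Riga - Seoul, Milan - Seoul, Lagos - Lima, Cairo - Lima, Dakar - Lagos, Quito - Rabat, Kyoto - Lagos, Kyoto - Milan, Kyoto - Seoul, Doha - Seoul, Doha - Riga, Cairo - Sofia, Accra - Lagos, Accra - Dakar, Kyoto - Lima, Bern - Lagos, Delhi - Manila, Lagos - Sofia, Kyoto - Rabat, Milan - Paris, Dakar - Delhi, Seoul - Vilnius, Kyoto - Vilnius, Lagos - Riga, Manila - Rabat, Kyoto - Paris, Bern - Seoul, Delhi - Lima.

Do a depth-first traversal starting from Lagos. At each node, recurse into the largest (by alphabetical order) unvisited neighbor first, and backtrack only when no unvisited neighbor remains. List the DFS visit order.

Visit Lagos
Lagos → Sofia
Sofia → Cairo
Cairo → Quito
Quito → Riga
Riga → Seoul
Seoul → Vilnius
Vilnius → Kyoto
Kyoto → Rabat
Rabat → Manila
Manila → Delhi
Delhi → Lima
Lima → Doha
Doha → Milan
Milan → Paris
Doha → Dakar
Dakar → Accra
Seoul → Bern

Lagos -> Sofia -> Cairo -> Quito -> Riga -> Seoul -> Vilnius -> Kyoto -> Rabat -> Manila -> Delhi -> Lima -> Doha -> Milan -> Paris -> Dakar -> Accra -> Bern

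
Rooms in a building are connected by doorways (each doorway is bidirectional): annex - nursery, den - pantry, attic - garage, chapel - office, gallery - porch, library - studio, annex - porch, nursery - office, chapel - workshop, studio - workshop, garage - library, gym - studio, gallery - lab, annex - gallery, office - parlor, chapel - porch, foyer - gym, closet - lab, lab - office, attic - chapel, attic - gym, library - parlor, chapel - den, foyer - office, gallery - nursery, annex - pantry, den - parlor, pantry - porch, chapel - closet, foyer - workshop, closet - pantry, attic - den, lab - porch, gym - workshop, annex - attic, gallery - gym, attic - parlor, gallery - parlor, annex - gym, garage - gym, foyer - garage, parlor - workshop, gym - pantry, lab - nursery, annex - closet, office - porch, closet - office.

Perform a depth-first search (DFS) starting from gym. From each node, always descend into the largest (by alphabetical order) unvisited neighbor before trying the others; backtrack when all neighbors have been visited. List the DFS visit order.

Visit gym
gym → workshop
workshop → studio
studio → library
library → parlor
parlor → office
office → porch
porch → pantry
pantry → den
den → chapel
chapel → closet
closet → lab
lab → nursery
nursery → gallery
gallery → annex
annex → attic
attic → garage
garage → foyer

gym, workshop, studio, library, parlor, office, porch, pantry, den, chapel, closet, lab, nursery, gallery, annex, attic, garage, foyer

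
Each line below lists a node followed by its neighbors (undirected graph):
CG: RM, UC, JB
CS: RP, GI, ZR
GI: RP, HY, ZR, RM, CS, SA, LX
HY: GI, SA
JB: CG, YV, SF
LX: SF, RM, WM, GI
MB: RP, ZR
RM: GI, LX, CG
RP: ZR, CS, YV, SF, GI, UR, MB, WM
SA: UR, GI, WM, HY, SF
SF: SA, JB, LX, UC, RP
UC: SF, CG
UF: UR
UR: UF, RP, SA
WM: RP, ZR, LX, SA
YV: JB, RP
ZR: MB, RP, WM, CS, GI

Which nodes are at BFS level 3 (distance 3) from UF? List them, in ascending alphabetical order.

Level 0: UF
Level 1: UR
Level 2: RP, SA
Level 3: CS, GI, HY, MB, SF, WM, YV, ZR
Level 4: JB, LX, RM, UC
Level 5: CG

CS, GI, HY, MB, SF, WM, YV, ZR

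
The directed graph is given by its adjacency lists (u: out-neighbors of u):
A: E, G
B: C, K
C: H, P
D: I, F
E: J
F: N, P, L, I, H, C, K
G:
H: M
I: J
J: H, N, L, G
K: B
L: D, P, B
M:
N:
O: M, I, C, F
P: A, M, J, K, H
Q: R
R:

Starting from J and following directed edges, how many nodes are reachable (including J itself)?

15

BFS from J visits: J, H, N, L, G, M, D, P, B, I, F, A, K, C, E
Reachable nodes: 15 of 18 total.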